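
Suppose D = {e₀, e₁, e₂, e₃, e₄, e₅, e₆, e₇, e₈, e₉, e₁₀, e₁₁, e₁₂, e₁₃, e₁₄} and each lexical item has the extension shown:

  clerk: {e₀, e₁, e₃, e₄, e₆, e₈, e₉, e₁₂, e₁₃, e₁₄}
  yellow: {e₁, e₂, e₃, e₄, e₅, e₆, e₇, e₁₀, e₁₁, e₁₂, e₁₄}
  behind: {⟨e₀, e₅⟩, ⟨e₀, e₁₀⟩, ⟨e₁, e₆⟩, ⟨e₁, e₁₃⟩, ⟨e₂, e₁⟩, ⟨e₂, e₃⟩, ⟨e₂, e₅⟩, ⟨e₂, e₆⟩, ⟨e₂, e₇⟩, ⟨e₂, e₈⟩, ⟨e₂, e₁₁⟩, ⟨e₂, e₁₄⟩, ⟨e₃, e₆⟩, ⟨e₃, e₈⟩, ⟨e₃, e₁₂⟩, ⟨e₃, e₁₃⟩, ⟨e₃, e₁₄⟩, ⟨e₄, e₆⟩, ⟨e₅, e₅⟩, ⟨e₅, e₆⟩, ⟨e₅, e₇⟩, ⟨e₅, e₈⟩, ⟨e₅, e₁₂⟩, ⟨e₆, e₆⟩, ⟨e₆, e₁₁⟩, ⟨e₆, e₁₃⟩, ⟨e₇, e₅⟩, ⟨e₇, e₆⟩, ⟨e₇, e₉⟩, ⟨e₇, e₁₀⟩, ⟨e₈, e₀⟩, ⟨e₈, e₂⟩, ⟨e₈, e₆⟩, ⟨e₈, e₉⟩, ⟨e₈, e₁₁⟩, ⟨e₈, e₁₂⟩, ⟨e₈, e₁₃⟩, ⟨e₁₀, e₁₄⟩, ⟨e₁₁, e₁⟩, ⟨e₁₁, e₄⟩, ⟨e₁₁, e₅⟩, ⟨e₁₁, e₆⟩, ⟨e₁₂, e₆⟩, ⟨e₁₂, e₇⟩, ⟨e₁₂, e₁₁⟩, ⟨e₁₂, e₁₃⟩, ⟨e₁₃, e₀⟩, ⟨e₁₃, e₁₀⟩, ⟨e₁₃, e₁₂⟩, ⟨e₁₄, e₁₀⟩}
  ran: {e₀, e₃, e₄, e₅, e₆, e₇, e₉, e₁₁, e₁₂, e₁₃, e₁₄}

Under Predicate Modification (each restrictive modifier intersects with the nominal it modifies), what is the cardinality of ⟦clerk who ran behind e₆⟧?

4

⟦who ran⟧ = ⟦ran⟧ = {e₀, e₃, e₄, e₅, e₆, e₇, e₉, e₁₁, e₁₂, e₁₃, e₁₄}
⟦behind e₆⟧ = {x : ⟨x, e₆⟩ ∈ ⟦behind⟧} = {e₁, e₂, e₃, e₄, e₅, e₆, e₇, e₈, e₁₁, e₁₂}
⟦clerk⟧ = {e₀, e₁, e₃, e₄, e₆, e₈, e₉, e₁₂, e₁₃, e₁₄}
… ∩ ⟦who ran⟧ = {e₀, e₁, e₃, e₄, e₆, e₈, e₉, e₁₂, e₁₃, e₁₄} ∩ {e₀, e₃, e₄, e₅, e₆, e₇, e₉, e₁₁, e₁₂, e₁₃, e₁₄} = {e₀, e₃, e₄, e₆, e₉, e₁₂, e₁₃, e₁₄}
… ∩ ⟦behind e₆⟧ = {e₀, e₃, e₄, e₆, e₉, e₁₂, e₁₃, e₁₄} ∩ {e₁, e₂, e₃, e₄, e₅, e₆, e₇, e₈, e₁₁, e₁₂} = {e₃, e₄, e₆, e₁₂}
⟦clerk who ran behind e₆⟧ = {e₃, e₄, e₆, e₁₂}, so the cardinality is 4.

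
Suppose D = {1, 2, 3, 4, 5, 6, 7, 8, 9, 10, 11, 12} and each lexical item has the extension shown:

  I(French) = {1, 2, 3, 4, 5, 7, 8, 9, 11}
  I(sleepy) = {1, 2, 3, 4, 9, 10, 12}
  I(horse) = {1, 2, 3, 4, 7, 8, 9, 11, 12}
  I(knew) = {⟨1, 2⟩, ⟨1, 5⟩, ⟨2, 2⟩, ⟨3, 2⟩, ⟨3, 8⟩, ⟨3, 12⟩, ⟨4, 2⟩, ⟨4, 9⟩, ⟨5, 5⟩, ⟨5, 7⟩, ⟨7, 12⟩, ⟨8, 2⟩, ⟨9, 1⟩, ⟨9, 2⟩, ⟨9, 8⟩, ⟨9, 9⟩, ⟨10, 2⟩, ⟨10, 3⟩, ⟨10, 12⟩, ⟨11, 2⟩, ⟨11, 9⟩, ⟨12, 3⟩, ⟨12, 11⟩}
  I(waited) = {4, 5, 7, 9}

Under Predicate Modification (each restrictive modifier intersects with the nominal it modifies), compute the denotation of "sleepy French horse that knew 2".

{1, 2, 3, 4, 9}

⟦that knew 2⟧ = {x : ⟨x, 2⟩ ∈ ⟦knew⟧} = {1, 2, 3, 4, 8, 9, 10, 11}
⟦horse⟧ = {1, 2, 3, 4, 7, 8, 9, 11, 12}
… ∩ ⟦that knew 2⟧ = {1, 2, 3, 4, 7, 8, 9, 11, 12} ∩ {1, 2, 3, 4, 8, 9, 10, 11} = {1, 2, 3, 4, 8, 9, 11}
… ∩ ⟦sleepy⟧ = {1, 2, 3, 4, 8, 9, 11} ∩ {1, 2, 3, 4, 9, 10, 12} = {1, 2, 3, 4, 9}
… ∩ ⟦French⟧ = {1, 2, 3, 4, 9} ∩ {1, 2, 3, 4, 5, 7, 8, 9, 11} = {1, 2, 3, 4, 9}
So ⟦sleepy French horse that knew 2⟧ = {1, 2, 3, 4, 9}.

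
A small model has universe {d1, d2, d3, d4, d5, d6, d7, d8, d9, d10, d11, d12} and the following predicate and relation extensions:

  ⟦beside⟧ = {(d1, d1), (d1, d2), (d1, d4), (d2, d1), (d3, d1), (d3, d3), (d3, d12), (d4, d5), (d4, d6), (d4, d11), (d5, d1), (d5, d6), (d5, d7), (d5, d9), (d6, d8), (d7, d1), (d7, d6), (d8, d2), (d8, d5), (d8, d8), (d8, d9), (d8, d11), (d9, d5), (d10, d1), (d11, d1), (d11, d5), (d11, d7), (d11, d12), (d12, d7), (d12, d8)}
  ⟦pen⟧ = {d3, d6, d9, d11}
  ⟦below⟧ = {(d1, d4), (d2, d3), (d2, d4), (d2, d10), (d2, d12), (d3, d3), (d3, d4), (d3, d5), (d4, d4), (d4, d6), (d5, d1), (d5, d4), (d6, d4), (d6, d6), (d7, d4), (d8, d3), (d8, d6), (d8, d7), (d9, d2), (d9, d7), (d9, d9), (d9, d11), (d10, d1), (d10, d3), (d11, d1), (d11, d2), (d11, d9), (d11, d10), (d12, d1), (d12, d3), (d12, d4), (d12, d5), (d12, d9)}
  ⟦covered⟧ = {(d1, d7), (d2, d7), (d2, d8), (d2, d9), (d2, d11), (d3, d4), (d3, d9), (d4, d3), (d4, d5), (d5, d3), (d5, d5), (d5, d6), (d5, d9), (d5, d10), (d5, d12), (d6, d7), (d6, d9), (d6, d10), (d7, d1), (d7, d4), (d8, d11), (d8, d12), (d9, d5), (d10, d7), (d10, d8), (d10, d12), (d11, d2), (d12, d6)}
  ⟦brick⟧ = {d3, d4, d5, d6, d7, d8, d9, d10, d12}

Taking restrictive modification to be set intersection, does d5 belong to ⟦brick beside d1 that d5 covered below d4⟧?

⟦beside d1⟧ = {x : ⟨x, d1⟩ ∈ ⟦beside⟧} = {d1, d2, d3, d5, d7, d10, d11}
⟦that d5 covered⟧ = {x : ⟨d5, x⟩ ∈ ⟦covered⟧} = {d3, d5, d6, d9, d10, d12}
⟦below d4⟧ = {x : ⟨x, d4⟩ ∈ ⟦below⟧} = {d1, d2, d3, d4, d5, d6, d7, d12}
⟦brick⟧ = {d3, d4, d5, d6, d7, d8, d9, d10, d12}
… ∩ ⟦beside d1⟧ = {d3, d4, d5, d6, d7, d8, d9, d10, d12} ∩ {d1, d2, d3, d5, d7, d10, d11} = {d3, d5, d7, d10}
… ∩ ⟦that d5 covered⟧ = {d3, d5, d7, d10} ∩ {d3, d5, d6, d9, d10, d12} = {d3, d5, d10}
… ∩ ⟦below d4⟧ = {d3, d5, d10} ∩ {d1, d2, d3, d4, d5, d6, d7, d12} = {d3, d5}
⟦brick beside d1 that d5 covered below d4⟧ = {d3, d5}; d5 ∈ this set.

yes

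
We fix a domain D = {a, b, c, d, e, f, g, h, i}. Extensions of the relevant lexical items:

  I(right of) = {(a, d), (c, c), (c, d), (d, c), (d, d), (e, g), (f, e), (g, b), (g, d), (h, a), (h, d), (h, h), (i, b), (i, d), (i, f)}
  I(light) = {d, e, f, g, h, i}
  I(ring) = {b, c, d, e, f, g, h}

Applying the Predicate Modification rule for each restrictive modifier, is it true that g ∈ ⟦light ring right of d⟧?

yes

⟦right of d⟧ = {x : ⟨x, d⟩ ∈ ⟦right of⟧} = {a, c, d, g, h, i}
⟦ring⟧ = {b, c, d, e, f, g, h}
… ∩ ⟦right of d⟧ = {b, c, d, e, f, g, h} ∩ {a, c, d, g, h, i} = {c, d, g, h}
… ∩ ⟦light⟧ = {c, d, g, h} ∩ {d, e, f, g, h, i} = {d, g, h}
⟦light ring right of d⟧ = {d, g, h}; g ∈ this set.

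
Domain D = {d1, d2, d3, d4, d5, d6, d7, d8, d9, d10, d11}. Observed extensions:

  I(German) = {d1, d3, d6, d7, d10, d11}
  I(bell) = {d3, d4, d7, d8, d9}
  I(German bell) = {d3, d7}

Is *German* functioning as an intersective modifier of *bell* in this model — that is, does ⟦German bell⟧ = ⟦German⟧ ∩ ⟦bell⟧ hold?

⟦German⟧ ∩ ⟦bell⟧ = {d1, d3, d6, d7, d10, d11} ∩ {d3, d4, d7, d8, d9} = {d3, d7}
Observed ⟦German bell⟧ = {d3, d7}.
These coincide, so the modifier is intersective here.

yes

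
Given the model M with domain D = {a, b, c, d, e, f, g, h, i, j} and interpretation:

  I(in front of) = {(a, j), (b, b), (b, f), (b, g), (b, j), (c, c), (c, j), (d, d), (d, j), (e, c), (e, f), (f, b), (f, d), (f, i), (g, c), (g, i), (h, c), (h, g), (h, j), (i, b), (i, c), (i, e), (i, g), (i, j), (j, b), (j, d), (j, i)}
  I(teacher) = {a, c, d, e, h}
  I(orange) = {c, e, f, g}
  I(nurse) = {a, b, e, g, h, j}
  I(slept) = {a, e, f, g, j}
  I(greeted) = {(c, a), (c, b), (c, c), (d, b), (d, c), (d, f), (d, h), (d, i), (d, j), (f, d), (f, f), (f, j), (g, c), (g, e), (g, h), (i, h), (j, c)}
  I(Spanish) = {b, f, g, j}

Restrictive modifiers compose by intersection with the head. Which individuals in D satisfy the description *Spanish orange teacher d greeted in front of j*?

⟦d greeted⟧ = {x : ⟨d, x⟩ ∈ ⟦greeted⟧} = {b, c, f, h, i, j}
⟦in front of j⟧ = {x : ⟨x, j⟩ ∈ ⟦in front of⟧} = {a, b, c, d, h, i}
⟦teacher⟧ = {a, c, d, e, h}
… ∩ ⟦d greeted⟧ = {a, c, d, e, h} ∩ {b, c, f, h, i, j} = {c, h}
… ∩ ⟦in front of j⟧ = {c, h} ∩ {a, b, c, d, h, i} = {c, h}
… ∩ ⟦Spanish⟧ = {c, h} ∩ {b, f, g, j} = ∅
… ∩ ⟦orange⟧ = ∅ ∩ {c, e, f, g} = ∅
So ⟦Spanish orange teacher d greeted in front of j⟧ = { }.

{ }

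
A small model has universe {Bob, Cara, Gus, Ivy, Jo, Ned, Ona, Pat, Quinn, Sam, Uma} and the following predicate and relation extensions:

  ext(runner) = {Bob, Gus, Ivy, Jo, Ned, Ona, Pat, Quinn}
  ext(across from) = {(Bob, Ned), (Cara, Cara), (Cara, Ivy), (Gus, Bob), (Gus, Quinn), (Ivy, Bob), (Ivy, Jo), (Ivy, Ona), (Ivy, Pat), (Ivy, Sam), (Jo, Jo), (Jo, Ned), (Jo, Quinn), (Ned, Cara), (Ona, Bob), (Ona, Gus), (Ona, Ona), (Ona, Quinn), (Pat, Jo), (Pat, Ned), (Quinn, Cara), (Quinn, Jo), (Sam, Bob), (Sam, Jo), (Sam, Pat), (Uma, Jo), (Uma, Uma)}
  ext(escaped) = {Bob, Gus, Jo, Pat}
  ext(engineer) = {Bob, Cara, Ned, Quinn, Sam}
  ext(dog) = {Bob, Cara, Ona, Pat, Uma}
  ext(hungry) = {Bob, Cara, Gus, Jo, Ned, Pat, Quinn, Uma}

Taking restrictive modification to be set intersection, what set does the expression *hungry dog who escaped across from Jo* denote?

{Pat}

⟦who escaped⟧ = ⟦escaped⟧ = {Bob, Gus, Jo, Pat}
⟦across from Jo⟧ = {x : ⟨x, Jo⟩ ∈ ⟦across from⟧} = {Ivy, Jo, Pat, Quinn, Sam, Uma}
⟦dog⟧ = {Bob, Cara, Ona, Pat, Uma}
… ∩ ⟦who escaped⟧ = {Bob, Cara, Ona, Pat, Uma} ∩ {Bob, Gus, Jo, Pat} = {Bob, Pat}
… ∩ ⟦across from Jo⟧ = {Bob, Pat} ∩ {Ivy, Jo, Pat, Quinn, Sam, Uma} = {Pat}
… ∩ ⟦hungry⟧ = {Pat} ∩ {Bob, Cara, Gus, Jo, Ned, Pat, Quinn, Uma} = {Pat}
So ⟦hungry dog who escaped across from Jo⟧ = {Pat}.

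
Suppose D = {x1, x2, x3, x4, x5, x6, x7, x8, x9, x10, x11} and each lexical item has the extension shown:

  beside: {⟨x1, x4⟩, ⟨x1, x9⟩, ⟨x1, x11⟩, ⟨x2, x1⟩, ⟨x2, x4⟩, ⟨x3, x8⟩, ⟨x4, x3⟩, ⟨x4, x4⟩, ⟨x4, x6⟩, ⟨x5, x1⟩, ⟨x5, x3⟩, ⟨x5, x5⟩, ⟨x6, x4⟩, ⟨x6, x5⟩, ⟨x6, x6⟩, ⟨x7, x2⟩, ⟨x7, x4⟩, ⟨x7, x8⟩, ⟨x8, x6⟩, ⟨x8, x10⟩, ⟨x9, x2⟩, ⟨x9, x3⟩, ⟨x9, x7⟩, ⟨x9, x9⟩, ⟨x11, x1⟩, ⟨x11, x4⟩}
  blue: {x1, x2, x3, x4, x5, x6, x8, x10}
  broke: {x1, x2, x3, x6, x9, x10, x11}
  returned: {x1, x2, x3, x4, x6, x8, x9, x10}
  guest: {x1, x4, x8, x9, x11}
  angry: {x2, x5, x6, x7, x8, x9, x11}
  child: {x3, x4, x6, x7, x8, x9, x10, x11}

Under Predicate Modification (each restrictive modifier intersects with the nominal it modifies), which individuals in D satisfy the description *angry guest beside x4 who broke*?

{x11}

⟦beside x4⟧ = {x : ⟨x, x4⟩ ∈ ⟦beside⟧} = {x1, x2, x4, x6, x7, x11}
⟦who broke⟧ = ⟦broke⟧ = {x1, x2, x3, x6, x9, x10, x11}
⟦guest⟧ = {x1, x4, x8, x9, x11}
… ∩ ⟦beside x4⟧ = {x1, x4, x8, x9, x11} ∩ {x1, x2, x4, x6, x7, x11} = {x1, x4, x11}
… ∩ ⟦who broke⟧ = {x1, x4, x11} ∩ {x1, x2, x3, x6, x9, x10, x11} = {x1, x11}
… ∩ ⟦angry⟧ = {x1, x11} ∩ {x2, x5, x6, x7, x8, x9, x11} = {x11}
So ⟦angry guest beside x4 who broke⟧ = {x11}.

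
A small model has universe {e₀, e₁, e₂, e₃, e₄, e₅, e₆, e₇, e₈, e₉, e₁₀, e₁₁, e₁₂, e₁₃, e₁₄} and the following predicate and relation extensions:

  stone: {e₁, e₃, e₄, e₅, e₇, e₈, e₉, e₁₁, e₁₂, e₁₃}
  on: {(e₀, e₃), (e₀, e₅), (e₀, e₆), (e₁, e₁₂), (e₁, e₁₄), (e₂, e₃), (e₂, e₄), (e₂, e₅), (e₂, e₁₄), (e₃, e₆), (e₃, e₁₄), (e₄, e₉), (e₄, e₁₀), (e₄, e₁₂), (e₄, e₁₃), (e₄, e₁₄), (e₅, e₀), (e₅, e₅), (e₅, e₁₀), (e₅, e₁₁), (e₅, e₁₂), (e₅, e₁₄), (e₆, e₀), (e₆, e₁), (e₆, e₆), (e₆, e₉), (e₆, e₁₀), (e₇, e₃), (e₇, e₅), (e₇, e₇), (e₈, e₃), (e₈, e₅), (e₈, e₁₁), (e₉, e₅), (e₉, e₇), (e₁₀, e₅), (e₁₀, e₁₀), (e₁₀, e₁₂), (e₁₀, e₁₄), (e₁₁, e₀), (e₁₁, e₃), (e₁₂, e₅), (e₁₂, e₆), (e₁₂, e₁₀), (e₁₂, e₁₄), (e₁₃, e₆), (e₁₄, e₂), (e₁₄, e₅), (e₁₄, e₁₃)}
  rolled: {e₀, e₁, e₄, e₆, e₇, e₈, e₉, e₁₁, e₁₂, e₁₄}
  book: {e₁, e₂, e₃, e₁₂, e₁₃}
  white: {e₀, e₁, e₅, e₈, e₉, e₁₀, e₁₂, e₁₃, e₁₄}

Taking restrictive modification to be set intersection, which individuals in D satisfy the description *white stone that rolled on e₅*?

{e₈, e₉, e₁₂}

⟦that rolled⟧ = ⟦rolled⟧ = {e₀, e₁, e₄, e₆, e₇, e₈, e₉, e₁₁, e₁₂, e₁₄}
⟦on e₅⟧ = {x : ⟨x, e₅⟩ ∈ ⟦on⟧} = {e₀, e₂, e₅, e₇, e₈, e₉, e₁₀, e₁₂, e₁₄}
⟦stone⟧ = {e₁, e₃, e₄, e₅, e₇, e₈, e₉, e₁₁, e₁₂, e₁₃}
… ∩ ⟦that rolled⟧ = {e₁, e₃, e₄, e₅, e₇, e₈, e₉, e₁₁, e₁₂, e₁₃} ∩ {e₀, e₁, e₄, e₆, e₇, e₈, e₉, e₁₁, e₁₂, e₁₄} = {e₁, e₄, e₇, e₈, e₉, e₁₁, e₁₂}
… ∩ ⟦on e₅⟧ = {e₁, e₄, e₇, e₈, e₉, e₁₁, e₁₂} ∩ {e₀, e₂, e₅, e₇, e₈, e₉, e₁₀, e₁₂, e₁₄} = {e₇, e₈, e₉, e₁₂}
… ∩ ⟦white⟧ = {e₇, e₈, e₉, e₁₂} ∩ {e₀, e₁, e₅, e₈, e₉, e₁₀, e₁₂, e₁₃, e₁₄} = {e₈, e₉, e₁₂}
So ⟦white stone that rolled on e₅⟧ = {e₈, e₉, e₁₂}.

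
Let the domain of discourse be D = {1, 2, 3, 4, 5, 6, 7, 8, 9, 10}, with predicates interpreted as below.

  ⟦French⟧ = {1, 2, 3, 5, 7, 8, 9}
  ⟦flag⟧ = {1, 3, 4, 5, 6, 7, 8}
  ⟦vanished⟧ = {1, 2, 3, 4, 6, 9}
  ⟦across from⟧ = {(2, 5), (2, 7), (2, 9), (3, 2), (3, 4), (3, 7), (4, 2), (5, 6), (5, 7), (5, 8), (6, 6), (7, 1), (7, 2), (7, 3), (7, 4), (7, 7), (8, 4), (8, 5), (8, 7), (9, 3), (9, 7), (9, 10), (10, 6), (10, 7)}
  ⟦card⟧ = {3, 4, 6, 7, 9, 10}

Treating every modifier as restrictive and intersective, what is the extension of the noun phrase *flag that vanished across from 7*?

⟦that vanished⟧ = ⟦vanished⟧ = {1, 2, 3, 4, 6, 9}
⟦across from 7⟧ = {x : ⟨x, 7⟩ ∈ ⟦across from⟧} = {2, 3, 5, 7, 8, 9, 10}
⟦flag⟧ = {1, 3, 4, 5, 6, 7, 8}
… ∩ ⟦that vanished⟧ = {1, 3, 4, 5, 6, 7, 8} ∩ {1, 2, 3, 4, 6, 9} = {1, 3, 4, 6}
… ∩ ⟦across from 7⟧ = {1, 3, 4, 6} ∩ {2, 3, 5, 7, 8, 9, 10} = {3}
So ⟦flag that vanished across from 7⟧ = {3}.

{3}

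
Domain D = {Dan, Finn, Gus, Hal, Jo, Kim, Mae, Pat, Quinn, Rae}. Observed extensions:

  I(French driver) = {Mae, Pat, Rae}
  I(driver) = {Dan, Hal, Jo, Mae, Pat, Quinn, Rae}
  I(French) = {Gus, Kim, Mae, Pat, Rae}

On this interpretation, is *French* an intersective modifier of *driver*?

⟦French⟧ ∩ ⟦driver⟧ = {Gus, Kim, Mae, Pat, Rae} ∩ {Dan, Hal, Jo, Mae, Pat, Quinn, Rae} = {Mae, Pat, Rae}
Observed ⟦French driver⟧ = {Mae, Pat, Rae}.
These coincide, so the modifier is intersective here.

yes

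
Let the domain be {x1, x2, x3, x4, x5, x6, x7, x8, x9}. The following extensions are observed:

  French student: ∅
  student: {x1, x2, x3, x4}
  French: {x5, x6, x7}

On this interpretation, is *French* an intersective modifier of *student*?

yes

⟦French⟧ ∩ ⟦student⟧ = {x5, x6, x7} ∩ {x1, x2, x3, x4} = ∅
Observed ⟦French student⟧ = ∅.
These coincide, so the modifier is intersective here.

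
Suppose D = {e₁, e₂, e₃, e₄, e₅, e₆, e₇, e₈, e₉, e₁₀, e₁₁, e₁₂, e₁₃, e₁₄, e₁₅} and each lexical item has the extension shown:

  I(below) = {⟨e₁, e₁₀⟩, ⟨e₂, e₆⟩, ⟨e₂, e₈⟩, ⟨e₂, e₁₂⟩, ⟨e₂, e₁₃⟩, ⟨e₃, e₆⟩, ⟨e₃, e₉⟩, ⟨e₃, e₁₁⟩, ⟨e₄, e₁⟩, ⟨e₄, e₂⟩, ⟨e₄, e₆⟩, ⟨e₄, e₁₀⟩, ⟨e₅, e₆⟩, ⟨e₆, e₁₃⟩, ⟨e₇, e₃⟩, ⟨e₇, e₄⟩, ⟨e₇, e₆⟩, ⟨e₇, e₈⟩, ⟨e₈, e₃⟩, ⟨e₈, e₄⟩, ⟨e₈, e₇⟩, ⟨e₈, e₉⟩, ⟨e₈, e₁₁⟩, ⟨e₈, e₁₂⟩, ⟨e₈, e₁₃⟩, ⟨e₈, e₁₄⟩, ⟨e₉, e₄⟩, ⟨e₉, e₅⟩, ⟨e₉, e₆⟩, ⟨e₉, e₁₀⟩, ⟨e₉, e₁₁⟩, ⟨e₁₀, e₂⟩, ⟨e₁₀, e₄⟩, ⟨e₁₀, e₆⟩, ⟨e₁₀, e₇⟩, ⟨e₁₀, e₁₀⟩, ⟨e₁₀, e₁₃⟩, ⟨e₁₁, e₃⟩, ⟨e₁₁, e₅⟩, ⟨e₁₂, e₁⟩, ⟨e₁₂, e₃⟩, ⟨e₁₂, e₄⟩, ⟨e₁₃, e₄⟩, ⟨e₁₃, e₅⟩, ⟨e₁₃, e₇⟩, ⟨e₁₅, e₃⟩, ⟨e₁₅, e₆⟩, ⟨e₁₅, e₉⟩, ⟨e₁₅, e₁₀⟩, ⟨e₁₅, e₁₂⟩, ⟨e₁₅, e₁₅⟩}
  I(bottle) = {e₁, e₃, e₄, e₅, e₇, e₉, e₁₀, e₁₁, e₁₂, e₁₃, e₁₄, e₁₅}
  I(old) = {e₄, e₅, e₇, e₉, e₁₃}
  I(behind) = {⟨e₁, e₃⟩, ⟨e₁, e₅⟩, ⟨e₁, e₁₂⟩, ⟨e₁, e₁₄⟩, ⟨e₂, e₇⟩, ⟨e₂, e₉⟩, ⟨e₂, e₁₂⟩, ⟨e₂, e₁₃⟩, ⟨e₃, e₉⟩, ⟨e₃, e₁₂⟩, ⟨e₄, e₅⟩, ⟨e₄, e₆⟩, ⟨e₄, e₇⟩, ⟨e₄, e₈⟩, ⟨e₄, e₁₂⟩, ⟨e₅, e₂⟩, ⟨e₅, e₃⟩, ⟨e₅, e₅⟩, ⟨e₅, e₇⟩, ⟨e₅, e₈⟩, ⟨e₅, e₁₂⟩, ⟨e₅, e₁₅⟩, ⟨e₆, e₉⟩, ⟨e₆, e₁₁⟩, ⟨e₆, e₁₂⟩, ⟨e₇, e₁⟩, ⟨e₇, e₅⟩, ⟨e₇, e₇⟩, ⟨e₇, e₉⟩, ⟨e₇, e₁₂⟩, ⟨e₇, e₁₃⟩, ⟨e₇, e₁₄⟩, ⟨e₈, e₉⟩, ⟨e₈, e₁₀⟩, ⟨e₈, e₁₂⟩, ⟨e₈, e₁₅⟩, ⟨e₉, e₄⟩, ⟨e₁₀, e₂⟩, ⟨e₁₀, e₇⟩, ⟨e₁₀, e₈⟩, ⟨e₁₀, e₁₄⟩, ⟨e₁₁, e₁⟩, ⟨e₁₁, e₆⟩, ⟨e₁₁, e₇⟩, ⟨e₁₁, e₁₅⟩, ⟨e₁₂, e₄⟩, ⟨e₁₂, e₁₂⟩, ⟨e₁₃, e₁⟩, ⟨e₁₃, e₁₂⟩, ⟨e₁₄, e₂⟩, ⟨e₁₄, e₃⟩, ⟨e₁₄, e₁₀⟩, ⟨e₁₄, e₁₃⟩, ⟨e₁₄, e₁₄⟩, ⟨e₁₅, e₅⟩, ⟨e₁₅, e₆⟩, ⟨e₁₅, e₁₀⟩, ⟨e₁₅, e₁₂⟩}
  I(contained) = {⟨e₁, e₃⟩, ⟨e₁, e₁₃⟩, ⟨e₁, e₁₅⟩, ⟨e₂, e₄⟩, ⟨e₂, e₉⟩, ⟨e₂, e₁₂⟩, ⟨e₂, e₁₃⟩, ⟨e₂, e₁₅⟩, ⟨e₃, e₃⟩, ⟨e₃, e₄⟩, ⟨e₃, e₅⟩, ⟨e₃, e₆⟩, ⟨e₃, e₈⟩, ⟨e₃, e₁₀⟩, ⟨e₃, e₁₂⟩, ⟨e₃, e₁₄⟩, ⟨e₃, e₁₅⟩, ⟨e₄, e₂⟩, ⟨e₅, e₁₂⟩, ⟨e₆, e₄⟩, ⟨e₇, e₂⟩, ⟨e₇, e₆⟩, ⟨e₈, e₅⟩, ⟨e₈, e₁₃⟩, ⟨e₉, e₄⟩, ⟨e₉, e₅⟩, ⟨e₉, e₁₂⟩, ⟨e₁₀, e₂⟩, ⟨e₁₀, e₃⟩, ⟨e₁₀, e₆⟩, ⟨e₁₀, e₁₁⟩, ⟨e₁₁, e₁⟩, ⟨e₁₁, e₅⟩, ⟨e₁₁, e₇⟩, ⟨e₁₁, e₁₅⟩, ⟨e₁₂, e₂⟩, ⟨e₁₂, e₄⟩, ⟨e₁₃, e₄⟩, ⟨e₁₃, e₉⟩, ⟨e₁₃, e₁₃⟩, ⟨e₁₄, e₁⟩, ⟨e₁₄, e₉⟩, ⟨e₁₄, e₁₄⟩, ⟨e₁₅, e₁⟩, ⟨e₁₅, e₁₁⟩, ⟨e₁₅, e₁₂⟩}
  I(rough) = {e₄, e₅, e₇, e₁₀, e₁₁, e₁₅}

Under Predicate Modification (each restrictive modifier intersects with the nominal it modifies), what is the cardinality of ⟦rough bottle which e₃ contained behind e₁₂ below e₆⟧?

3

⟦which e₃ contained⟧ = {x : ⟨e₃, x⟩ ∈ ⟦contained⟧} = {e₃, e₄, e₅, e₆, e₈, e₁₀, e₁₂, e₁₄, e₁₅}
⟦behind e₁₂⟧ = {x : ⟨x, e₁₂⟩ ∈ ⟦behind⟧} = {e₁, e₂, e₃, e₄, e₅, e₆, e₇, e₈, e₁₂, e₁₃, e₁₅}
⟦below e₆⟧ = {x : ⟨x, e₆⟩ ∈ ⟦below⟧} = {e₂, e₃, e₄, e₅, e₇, e₉, e₁₀, e₁₅}
⟦bottle⟧ = {e₁, e₃, e₄, e₅, e₇, e₉, e₁₀, e₁₁, e₁₂, e₁₃, e₁₄, e₁₅}
… ∩ ⟦which e₃ contained⟧ = {e₁, e₃, e₄, e₅, e₇, e₉, e₁₀, e₁₁, e₁₂, e₁₃, e₁₄, e₁₅} ∩ {e₃, e₄, e₅, e₆, e₈, e₁₀, e₁₂, e₁₄, e₁₅} = {e₃, e₄, e₅, e₁₀, e₁₂, e₁₄, e₁₅}
… ∩ ⟦behind e₁₂⟧ = {e₃, e₄, e₅, e₁₀, e₁₂, e₁₄, e₁₅} ∩ {e₁, e₂, e₃, e₄, e₅, e₆, e₇, e₈, e₁₂, e₁₃, e₁₅} = {e₃, e₄, e₅, e₁₂, e₁₅}
… ∩ ⟦below e₆⟧ = {e₃, e₄, e₅, e₁₂, e₁₅} ∩ {e₂, e₃, e₄, e₅, e₇, e₉, e₁₀, e₁₅} = {e₃, e₄, e₅, e₁₅}
… ∩ ⟦rough⟧ = {e₃, e₄, e₅, e₁₅} ∩ {e₄, e₅, e₇, e₁₀, e₁₁, e₁₅} = {e₄, e₅, e₁₅}
⟦rough bottle which e₃ contained behind e₁₂ below e₆⟧ = {e₄, e₅, e₁₅}, so the cardinality is 3.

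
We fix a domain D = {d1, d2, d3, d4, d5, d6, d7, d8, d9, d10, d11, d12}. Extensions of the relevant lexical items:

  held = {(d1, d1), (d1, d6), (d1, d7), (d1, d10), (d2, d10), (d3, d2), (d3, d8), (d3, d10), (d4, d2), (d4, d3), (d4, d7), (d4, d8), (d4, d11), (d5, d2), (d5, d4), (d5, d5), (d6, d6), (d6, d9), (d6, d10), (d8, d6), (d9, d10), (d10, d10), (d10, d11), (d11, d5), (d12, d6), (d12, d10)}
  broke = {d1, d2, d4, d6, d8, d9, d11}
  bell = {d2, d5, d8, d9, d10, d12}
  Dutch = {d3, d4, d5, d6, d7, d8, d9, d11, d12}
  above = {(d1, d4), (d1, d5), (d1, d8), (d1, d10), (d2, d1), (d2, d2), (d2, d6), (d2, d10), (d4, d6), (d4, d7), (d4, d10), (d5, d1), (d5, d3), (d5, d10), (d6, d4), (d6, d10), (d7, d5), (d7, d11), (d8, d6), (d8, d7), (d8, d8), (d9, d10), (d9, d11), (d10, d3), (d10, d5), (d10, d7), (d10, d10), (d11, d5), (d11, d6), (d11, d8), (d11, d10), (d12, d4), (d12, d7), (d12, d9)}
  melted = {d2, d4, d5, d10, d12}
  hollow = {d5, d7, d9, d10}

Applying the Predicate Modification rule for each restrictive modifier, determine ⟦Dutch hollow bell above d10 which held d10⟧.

{d9}

⟦above d10⟧ = {x : ⟨x, d10⟩ ∈ ⟦above⟧} = {d1, d2, d4, d5, d6, d9, d10, d11}
⟦which held d10⟧ = {x : ⟨x, d10⟩ ∈ ⟦held⟧} = {d1, d2, d3, d6, d9, d10, d12}
⟦bell⟧ = {d2, d5, d8, d9, d10, d12}
… ∩ ⟦above d10⟧ = {d2, d5, d8, d9, d10, d12} ∩ {d1, d2, d4, d5, d6, d9, d10, d11} = {d2, d5, d9, d10}
… ∩ ⟦which held d10⟧ = {d2, d5, d9, d10} ∩ {d1, d2, d3, d6, d9, d10, d12} = {d2, d9, d10}
… ∩ ⟦Dutch⟧ = {d2, d9, d10} ∩ {d3, d4, d5, d6, d7, d8, d9, d11, d12} = {d9}
… ∩ ⟦hollow⟧ = {d9} ∩ {d5, d7, d9, d10} = {d9}
So ⟦Dutch hollow bell above d10 which held d10⟧ = {d9}.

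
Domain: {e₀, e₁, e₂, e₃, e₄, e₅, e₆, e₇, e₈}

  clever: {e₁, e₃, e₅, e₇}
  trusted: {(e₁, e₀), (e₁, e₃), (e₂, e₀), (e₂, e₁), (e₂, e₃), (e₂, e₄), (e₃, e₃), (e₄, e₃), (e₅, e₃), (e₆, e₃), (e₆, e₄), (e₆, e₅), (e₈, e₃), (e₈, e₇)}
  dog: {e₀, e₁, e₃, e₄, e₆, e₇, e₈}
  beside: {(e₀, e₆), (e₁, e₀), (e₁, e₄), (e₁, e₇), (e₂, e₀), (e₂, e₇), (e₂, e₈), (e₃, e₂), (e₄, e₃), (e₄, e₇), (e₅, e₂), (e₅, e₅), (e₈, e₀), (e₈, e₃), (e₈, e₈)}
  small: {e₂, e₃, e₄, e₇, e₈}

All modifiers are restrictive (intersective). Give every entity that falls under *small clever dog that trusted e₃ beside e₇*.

∅

⟦that trusted e₃⟧ = {x : ⟨x, e₃⟩ ∈ ⟦trusted⟧} = {e₁, e₂, e₃, e₄, e₅, e₆, e₈}
⟦beside e₇⟧ = {x : ⟨x, e₇⟩ ∈ ⟦beside⟧} = {e₁, e₂, e₄}
⟦dog⟧ = {e₀, e₁, e₃, e₄, e₆, e₇, e₈}
… ∩ ⟦that trusted e₃⟧ = {e₀, e₁, e₃, e₄, e₆, e₇, e₈} ∩ {e₁, e₂, e₃, e₄, e₅, e₆, e₈} = {e₁, e₃, e₄, e₆, e₈}
… ∩ ⟦beside e₇⟧ = {e₁, e₃, e₄, e₆, e₈} ∩ {e₁, e₂, e₄} = {e₁, e₄}
… ∩ ⟦small⟧ = {e₁, e₄} ∩ {e₂, e₃, e₄, e₇, e₈} = {e₄}
… ∩ ⟦clever⟧ = {e₄} ∩ {e₁, e₃, e₅, e₇} = ∅
So ⟦small clever dog that trusted e₃ beside e₇⟧ = ∅.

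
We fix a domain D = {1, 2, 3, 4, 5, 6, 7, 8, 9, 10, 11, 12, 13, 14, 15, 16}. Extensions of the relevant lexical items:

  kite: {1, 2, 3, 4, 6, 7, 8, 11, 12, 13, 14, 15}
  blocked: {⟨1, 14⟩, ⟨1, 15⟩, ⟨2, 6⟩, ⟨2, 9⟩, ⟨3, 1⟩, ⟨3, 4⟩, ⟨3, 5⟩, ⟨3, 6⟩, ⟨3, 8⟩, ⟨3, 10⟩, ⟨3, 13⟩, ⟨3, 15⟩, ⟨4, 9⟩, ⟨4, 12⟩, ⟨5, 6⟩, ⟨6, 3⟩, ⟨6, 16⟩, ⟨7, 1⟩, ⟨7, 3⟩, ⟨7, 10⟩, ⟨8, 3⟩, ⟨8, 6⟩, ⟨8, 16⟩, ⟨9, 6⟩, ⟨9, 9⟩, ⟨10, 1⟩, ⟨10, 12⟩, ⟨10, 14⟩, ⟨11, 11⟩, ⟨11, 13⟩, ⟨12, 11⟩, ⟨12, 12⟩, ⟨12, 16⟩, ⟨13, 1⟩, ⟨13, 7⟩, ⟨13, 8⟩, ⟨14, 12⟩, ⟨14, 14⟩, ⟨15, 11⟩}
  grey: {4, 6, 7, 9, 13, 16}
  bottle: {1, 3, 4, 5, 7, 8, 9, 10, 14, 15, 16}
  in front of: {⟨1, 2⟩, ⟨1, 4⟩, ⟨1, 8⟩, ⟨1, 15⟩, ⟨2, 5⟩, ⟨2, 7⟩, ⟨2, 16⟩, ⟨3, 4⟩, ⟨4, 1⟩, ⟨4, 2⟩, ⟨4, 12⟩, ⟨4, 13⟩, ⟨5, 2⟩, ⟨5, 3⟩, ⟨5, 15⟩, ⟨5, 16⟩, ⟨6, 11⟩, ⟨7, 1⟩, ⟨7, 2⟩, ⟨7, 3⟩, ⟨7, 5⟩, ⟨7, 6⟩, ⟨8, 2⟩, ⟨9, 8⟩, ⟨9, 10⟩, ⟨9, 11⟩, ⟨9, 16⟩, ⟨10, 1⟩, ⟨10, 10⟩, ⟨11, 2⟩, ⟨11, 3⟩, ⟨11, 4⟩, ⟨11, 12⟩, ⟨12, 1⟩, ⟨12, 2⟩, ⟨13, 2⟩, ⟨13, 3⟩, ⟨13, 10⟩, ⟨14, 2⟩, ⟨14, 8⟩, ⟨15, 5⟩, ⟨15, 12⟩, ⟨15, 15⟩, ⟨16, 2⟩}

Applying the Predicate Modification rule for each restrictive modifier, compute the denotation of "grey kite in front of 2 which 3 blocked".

{4, 13}

⟦in front of 2⟧ = {x : ⟨x, 2⟩ ∈ ⟦in front of⟧} = {1, 4, 5, 7, 8, 11, 12, 13, 14, 16}
⟦which 3 blocked⟧ = {x : ⟨3, x⟩ ∈ ⟦blocked⟧} = {1, 4, 5, 6, 8, 10, 13, 15}
⟦kite⟧ = {1, 2, 3, 4, 6, 7, 8, 11, 12, 13, 14, 15}
… ∩ ⟦in front of 2⟧ = {1, 2, 3, 4, 6, 7, 8, 11, 12, 13, 14, 15} ∩ {1, 4, 5, 7, 8, 11, 12, 13, 14, 16} = {1, 4, 7, 8, 11, 12, 13, 14}
… ∩ ⟦which 3 blocked⟧ = {1, 4, 7, 8, 11, 12, 13, 14} ∩ {1, 4, 5, 6, 8, 10, 13, 15} = {1, 4, 8, 13}
… ∩ ⟦grey⟧ = {1, 4, 8, 13} ∩ {4, 6, 7, 9, 13, 16} = {4, 13}
So ⟦grey kite in front of 2 which 3 blocked⟧ = {4, 13}.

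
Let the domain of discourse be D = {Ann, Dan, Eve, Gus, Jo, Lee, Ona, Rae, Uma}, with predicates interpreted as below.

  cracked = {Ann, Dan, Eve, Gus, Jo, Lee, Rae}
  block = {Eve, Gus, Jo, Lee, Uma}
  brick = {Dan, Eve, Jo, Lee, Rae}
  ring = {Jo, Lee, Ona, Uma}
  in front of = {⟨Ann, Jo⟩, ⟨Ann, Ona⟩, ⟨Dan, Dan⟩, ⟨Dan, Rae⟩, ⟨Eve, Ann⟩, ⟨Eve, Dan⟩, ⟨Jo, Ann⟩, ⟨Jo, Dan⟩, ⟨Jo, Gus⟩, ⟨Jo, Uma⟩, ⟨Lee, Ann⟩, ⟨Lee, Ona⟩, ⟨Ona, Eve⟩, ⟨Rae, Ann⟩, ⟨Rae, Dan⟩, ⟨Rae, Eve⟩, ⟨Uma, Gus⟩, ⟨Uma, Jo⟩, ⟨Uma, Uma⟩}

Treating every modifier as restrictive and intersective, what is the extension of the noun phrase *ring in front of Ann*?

{Jo, Lee}

⟦in front of Ann⟧ = {x : ⟨x, Ann⟩ ∈ ⟦in front of⟧} = {Eve, Jo, Lee, Rae}
⟦ring⟧ = {Jo, Lee, Ona, Uma}
… ∩ ⟦in front of Ann⟧ = {Jo, Lee, Ona, Uma} ∩ {Eve, Jo, Lee, Rae} = {Jo, Lee}
So ⟦ring in front of Ann⟧ = {Jo, Lee}.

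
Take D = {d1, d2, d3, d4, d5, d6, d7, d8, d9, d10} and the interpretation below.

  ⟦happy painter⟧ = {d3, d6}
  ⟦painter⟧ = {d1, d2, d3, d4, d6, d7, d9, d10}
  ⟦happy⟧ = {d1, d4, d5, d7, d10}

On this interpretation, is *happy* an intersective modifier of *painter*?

⟦happy⟧ ∩ ⟦painter⟧ = {d1, d4, d5, d7, d10} ∩ {d1, d2, d3, d4, d6, d7, d9, d10} = {d1, d4, d7, d10}
Observed ⟦happy painter⟧ = {d3, d6}.
These differ, so the modifier is not intersective in this model.

no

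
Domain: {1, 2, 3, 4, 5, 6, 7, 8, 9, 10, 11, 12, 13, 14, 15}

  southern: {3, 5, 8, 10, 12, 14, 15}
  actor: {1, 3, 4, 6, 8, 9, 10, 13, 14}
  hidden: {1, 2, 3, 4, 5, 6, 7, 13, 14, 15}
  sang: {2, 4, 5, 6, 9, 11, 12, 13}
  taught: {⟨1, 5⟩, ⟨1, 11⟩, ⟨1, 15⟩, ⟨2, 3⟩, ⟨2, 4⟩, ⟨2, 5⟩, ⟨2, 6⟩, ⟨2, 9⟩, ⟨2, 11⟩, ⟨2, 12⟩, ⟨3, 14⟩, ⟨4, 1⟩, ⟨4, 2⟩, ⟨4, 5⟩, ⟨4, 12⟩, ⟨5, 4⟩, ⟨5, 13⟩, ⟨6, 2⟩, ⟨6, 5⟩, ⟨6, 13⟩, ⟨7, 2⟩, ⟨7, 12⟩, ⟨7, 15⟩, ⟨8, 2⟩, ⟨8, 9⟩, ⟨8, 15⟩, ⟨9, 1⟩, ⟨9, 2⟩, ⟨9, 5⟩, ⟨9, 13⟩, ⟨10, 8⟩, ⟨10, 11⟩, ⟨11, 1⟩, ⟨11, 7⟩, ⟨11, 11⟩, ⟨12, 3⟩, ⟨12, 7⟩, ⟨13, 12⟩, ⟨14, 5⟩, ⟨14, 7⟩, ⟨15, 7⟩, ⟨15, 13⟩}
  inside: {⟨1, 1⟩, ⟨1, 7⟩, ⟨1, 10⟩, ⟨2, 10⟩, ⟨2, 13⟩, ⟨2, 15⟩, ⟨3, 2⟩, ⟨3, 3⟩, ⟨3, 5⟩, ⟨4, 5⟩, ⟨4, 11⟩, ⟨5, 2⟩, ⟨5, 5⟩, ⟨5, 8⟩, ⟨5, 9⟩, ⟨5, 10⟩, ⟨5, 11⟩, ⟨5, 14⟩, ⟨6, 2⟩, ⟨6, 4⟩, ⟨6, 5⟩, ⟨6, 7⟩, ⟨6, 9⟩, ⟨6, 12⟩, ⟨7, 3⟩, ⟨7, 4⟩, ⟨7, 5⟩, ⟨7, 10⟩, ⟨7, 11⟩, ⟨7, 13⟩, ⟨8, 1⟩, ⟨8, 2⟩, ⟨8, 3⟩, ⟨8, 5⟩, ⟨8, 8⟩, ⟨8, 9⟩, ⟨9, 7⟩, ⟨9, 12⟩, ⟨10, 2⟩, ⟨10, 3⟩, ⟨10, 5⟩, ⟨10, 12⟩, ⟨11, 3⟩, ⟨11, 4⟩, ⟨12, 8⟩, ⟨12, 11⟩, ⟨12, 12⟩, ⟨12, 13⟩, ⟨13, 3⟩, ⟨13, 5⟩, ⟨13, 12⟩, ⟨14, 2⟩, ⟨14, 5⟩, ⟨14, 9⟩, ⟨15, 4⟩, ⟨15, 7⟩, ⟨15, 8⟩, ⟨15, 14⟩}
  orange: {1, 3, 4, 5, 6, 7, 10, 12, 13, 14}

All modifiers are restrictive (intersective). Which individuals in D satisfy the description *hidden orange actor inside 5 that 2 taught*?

{3, 4, 6}

⟦inside 5⟧ = {x : ⟨x, 5⟩ ∈ ⟦inside⟧} = {3, 4, 5, 6, 7, 8, 10, 13, 14}
⟦that 2 taught⟧ = {x : ⟨2, x⟩ ∈ ⟦taught⟧} = {3, 4, 5, 6, 9, 11, 12}
⟦actor⟧ = {1, 3, 4, 6, 8, 9, 10, 13, 14}
… ∩ ⟦inside 5⟧ = {1, 3, 4, 6, 8, 9, 10, 13, 14} ∩ {3, 4, 5, 6, 7, 8, 10, 13, 14} = {3, 4, 6, 8, 10, 13, 14}
… ∩ ⟦that 2 taught⟧ = {3, 4, 6, 8, 10, 13, 14} ∩ {3, 4, 5, 6, 9, 11, 12} = {3, 4, 6}
… ∩ ⟦hidden⟧ = {3, 4, 6} ∩ {1, 2, 3, 4, 5, 6, 7, 13, 14, 15} = {3, 4, 6}
… ∩ ⟦orange⟧ = {3, 4, 6} ∩ {1, 3, 4, 5, 6, 7, 10, 12, 13, 14} = {3, 4, 6}
So ⟦hidden orange actor inside 5 that 2 taught⟧ = {3, 4, 6}.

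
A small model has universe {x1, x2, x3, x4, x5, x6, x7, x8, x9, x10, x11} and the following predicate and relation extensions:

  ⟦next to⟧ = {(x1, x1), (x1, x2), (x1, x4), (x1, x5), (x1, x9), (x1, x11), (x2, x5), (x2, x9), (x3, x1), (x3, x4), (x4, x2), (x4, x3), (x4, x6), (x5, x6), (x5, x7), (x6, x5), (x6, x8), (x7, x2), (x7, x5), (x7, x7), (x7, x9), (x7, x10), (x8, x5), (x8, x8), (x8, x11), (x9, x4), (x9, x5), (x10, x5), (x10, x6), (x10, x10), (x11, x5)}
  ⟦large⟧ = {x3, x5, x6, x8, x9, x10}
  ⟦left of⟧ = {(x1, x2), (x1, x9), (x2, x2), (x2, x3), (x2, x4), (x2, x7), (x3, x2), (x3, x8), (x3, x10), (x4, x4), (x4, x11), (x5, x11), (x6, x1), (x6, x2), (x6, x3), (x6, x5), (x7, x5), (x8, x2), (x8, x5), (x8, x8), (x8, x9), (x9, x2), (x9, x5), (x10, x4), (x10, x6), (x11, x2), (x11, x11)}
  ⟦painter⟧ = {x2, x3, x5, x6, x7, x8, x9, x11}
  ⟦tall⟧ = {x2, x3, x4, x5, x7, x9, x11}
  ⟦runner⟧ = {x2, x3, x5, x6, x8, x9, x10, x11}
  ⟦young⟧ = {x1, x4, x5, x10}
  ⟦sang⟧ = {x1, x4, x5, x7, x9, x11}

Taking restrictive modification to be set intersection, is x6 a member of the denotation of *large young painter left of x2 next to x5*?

⟦left of x2⟧ = {x : ⟨x, x2⟩ ∈ ⟦left of⟧} = {x1, x2, x3, x6, x8, x9, x11}
⟦next to x5⟧ = {x : ⟨x, x5⟩ ∈ ⟦next to⟧} = {x1, x2, x6, x7, x8, x9, x10, x11}
⟦painter⟧ = {x2, x3, x5, x6, x7, x8, x9, x11}
… ∩ ⟦left of x2⟧ = {x2, x3, x5, x6, x7, x8, x9, x11} ∩ {x1, x2, x3, x6, x8, x9, x11} = {x2, x3, x6, x8, x9, x11}
… ∩ ⟦next to x5⟧ = {x2, x3, x6, x8, x9, x11} ∩ {x1, x2, x6, x7, x8, x9, x10, x11} = {x2, x6, x8, x9, x11}
… ∩ ⟦large⟧ = {x2, x6, x8, x9, x11} ∩ {x3, x5, x6, x8, x9, x10} = {x6, x8, x9}
… ∩ ⟦young⟧ = {x6, x8, x9} ∩ {x1, x4, x5, x10} = ∅
⟦large young painter left of x2 next to x5⟧ = ∅; x6 ∉ this set.

no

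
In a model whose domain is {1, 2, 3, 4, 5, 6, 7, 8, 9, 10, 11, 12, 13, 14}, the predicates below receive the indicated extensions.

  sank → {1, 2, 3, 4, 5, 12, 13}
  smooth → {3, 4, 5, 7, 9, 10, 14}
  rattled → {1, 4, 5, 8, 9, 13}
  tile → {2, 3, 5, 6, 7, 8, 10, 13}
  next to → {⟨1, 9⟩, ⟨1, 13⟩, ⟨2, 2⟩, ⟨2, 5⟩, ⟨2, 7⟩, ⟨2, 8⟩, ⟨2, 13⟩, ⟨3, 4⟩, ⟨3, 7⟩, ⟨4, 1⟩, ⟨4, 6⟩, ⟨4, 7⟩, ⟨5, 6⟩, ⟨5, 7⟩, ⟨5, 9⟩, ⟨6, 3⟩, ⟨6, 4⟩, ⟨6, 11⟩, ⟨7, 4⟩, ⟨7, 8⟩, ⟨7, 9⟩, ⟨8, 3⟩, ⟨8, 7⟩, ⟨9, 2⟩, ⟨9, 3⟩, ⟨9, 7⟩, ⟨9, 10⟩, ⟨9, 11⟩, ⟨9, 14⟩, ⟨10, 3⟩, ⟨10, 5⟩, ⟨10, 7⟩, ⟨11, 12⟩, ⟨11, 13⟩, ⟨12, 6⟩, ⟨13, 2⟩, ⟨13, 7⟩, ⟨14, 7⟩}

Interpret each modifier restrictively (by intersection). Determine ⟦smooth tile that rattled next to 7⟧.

⟦that rattled⟧ = ⟦rattled⟧ = {1, 4, 5, 8, 9, 13}
⟦next to 7⟧ = {x : ⟨x, 7⟩ ∈ ⟦next to⟧} = {2, 3, 4, 5, 8, 9, 10, 13, 14}
⟦tile⟧ = {2, 3, 5, 6, 7, 8, 10, 13}
… ∩ ⟦that rattled⟧ = {2, 3, 5, 6, 7, 8, 10, 13} ∩ {1, 4, 5, 8, 9, 13} = {5, 8, 13}
… ∩ ⟦next to 7⟧ = {5, 8, 13} ∩ {2, 3, 4, 5, 8, 9, 10, 13, 14} = {5, 8, 13}
… ∩ ⟦smooth⟧ = {5, 8, 13} ∩ {3, 4, 5, 7, 9, 10, 14} = {5}
So ⟦smooth tile that rattled next to 7⟧ = {5}.

{5}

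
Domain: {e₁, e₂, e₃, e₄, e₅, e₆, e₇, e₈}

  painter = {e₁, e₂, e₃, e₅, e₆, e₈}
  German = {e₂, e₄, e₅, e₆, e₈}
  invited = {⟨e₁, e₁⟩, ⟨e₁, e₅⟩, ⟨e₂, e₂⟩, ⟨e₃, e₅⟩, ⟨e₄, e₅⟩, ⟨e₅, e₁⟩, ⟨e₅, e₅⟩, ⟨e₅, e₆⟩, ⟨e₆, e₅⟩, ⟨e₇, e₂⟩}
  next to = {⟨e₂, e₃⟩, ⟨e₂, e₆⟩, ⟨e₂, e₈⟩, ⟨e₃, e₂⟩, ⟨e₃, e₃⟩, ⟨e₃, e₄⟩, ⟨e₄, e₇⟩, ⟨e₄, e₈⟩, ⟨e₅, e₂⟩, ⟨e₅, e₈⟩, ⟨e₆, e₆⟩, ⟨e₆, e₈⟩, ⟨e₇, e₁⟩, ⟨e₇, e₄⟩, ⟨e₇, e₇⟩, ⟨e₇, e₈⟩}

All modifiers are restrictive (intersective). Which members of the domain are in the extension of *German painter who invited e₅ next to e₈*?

⟦who invited e₅⟧ = {x : ⟨x, e₅⟩ ∈ ⟦invited⟧} = {e₁, e₃, e₄, e₅, e₆}
⟦next to e₈⟧ = {x : ⟨x, e₈⟩ ∈ ⟦next to⟧} = {e₂, e₄, e₅, e₆, e₇}
⟦painter⟧ = {e₁, e₂, e₃, e₅, e₆, e₈}
… ∩ ⟦who invited e₅⟧ = {e₁, e₂, e₃, e₅, e₆, e₈} ∩ {e₁, e₃, e₄, e₅, e₆} = {e₁, e₃, e₅, e₆}
… ∩ ⟦next to e₈⟧ = {e₁, e₃, e₅, e₆} ∩ {e₂, e₄, e₅, e₆, e₇} = {e₅, e₆}
… ∩ ⟦German⟧ = {e₅, e₆} ∩ {e₂, e₄, e₅, e₆, e₈} = {e₅, e₆}
So ⟦German painter who invited e₅ next to e₈⟧ = {e₅, e₆}.

{e₅, e₆}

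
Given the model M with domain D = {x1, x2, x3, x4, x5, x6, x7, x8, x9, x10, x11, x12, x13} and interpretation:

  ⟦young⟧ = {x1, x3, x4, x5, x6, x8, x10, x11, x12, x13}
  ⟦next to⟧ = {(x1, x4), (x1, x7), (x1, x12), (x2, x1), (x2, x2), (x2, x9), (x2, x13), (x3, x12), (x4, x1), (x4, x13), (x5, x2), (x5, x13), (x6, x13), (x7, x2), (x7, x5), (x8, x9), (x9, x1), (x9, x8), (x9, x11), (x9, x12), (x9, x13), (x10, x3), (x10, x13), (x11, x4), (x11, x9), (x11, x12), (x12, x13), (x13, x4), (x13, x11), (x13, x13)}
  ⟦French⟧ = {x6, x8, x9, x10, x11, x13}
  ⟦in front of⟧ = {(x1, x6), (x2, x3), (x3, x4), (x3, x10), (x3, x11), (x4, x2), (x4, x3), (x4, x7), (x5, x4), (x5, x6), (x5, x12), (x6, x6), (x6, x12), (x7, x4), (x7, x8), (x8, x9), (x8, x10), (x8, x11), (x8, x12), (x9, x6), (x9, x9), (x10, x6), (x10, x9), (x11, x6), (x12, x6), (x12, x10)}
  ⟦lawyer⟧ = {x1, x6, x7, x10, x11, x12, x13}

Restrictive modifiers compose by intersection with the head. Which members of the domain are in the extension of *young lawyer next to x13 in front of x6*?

{x6, x10, x12}

⟦next to x13⟧ = {x : ⟨x, x13⟩ ∈ ⟦next to⟧} = {x2, x4, x5, x6, x9, x10, x12, x13}
⟦in front of x6⟧ = {x : ⟨x, x6⟩ ∈ ⟦in front of⟧} = {x1, x5, x6, x9, x10, x11, x12}
⟦lawyer⟧ = {x1, x6, x7, x10, x11, x12, x13}
… ∩ ⟦next to x13⟧ = {x1, x6, x7, x10, x11, x12, x13} ∩ {x2, x4, x5, x6, x9, x10, x12, x13} = {x6, x10, x12, x13}
… ∩ ⟦in front of x6⟧ = {x6, x10, x12, x13} ∩ {x1, x5, x6, x9, x10, x11, x12} = {x6, x10, x12}
… ∩ ⟦young⟧ = {x6, x10, x12} ∩ {x1, x3, x4, x5, x6, x8, x10, x11, x12, x13} = {x6, x10, x12}
So ⟦young lawyer next to x13 in front of x6⟧ = {x6, x10, x12}.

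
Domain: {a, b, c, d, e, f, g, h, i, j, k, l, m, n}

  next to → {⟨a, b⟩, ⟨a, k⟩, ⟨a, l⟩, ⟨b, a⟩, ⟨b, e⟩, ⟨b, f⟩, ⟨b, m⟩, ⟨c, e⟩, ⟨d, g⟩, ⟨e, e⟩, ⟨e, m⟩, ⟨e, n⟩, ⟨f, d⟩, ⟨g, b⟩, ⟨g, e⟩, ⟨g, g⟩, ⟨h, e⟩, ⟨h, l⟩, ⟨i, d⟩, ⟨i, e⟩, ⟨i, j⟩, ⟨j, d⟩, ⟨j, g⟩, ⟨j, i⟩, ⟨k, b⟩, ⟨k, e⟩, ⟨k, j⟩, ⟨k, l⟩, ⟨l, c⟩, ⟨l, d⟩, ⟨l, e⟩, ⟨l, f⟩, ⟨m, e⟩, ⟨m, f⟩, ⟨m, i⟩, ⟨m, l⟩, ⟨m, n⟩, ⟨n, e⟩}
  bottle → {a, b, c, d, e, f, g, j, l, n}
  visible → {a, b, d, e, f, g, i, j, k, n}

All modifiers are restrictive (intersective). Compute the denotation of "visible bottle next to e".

⟦next to e⟧ = {x : ⟨x, e⟩ ∈ ⟦next to⟧} = {b, c, e, g, h, i, k, l, m, n}
⟦bottle⟧ = {a, b, c, d, e, f, g, j, l, n}
… ∩ ⟦next to e⟧ = {a, b, c, d, e, f, g, j, l, n} ∩ {b, c, e, g, h, i, k, l, m, n} = {b, c, e, g, l, n}
… ∩ ⟦visible⟧ = {b, c, e, g, l, n} ∩ {a, b, d, e, f, g, i, j, k, n} = {b, e, g, n}
So ⟦visible bottle next to e⟧ = {b, e, g, n}.

{b, e, g, n}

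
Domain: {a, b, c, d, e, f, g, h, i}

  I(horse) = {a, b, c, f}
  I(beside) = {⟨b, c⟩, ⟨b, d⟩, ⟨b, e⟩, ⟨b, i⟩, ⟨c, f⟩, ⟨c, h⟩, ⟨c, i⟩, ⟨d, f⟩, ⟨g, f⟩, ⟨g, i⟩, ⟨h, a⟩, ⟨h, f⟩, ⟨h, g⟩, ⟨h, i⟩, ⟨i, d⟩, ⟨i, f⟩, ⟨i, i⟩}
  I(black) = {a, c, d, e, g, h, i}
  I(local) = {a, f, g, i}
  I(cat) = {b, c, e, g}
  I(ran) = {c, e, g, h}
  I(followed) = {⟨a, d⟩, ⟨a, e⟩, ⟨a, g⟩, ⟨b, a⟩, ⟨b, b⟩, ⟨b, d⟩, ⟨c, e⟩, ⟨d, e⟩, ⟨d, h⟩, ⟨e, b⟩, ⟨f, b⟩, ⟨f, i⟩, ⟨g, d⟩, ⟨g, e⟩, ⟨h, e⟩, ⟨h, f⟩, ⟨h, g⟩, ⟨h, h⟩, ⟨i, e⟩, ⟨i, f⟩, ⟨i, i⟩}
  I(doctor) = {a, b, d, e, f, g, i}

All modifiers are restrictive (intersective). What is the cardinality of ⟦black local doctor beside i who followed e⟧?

⟦beside i⟧ = {x : ⟨x, i⟩ ∈ ⟦beside⟧} = {b, c, g, h, i}
⟦who followed e⟧ = {x : ⟨x, e⟩ ∈ ⟦followed⟧} = {a, c, d, g, h, i}
⟦doctor⟧ = {a, b, d, e, f, g, i}
… ∩ ⟦beside i⟧ = {a, b, d, e, f, g, i} ∩ {b, c, g, h, i} = {b, g, i}
… ∩ ⟦who followed e⟧ = {b, g, i} ∩ {a, c, d, g, h, i} = {g, i}
… ∩ ⟦black⟧ = {g, i} ∩ {a, c, d, e, g, h, i} = {g, i}
… ∩ ⟦local⟧ = {g, i} ∩ {a, f, g, i} = {g, i}
⟦black local doctor beside i who followed e⟧ = {g, i}, so the cardinality is 2.

2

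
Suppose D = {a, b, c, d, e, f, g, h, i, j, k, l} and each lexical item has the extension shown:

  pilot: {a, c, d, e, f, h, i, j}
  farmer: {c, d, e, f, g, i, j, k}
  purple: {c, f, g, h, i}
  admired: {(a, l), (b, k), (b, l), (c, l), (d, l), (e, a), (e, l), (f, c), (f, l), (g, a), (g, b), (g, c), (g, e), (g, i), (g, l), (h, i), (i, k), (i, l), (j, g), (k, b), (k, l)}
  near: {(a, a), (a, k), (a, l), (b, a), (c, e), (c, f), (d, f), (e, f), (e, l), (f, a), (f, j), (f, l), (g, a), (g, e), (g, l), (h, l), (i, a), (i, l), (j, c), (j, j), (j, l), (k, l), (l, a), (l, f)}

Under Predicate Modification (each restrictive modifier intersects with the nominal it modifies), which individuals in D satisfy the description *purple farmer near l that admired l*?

{f, g, i}

⟦near l⟧ = {x : ⟨x, l⟩ ∈ ⟦near⟧} = {a, e, f, g, h, i, j, k}
⟦that admired l⟧ = {x : ⟨x, l⟩ ∈ ⟦admired⟧} = {a, b, c, d, e, f, g, i, k}
⟦farmer⟧ = {c, d, e, f, g, i, j, k}
… ∩ ⟦near l⟧ = {c, d, e, f, g, i, j, k} ∩ {a, e, f, g, h, i, j, k} = {e, f, g, i, j, k}
… ∩ ⟦that admired l⟧ = {e, f, g, i, j, k} ∩ {a, b, c, d, e, f, g, i, k} = {e, f, g, i, k}
… ∩ ⟦purple⟧ = {e, f, g, i, k} ∩ {c, f, g, h, i} = {f, g, i}
So ⟦purple farmer near l that admired l⟧ = {f, g, i}.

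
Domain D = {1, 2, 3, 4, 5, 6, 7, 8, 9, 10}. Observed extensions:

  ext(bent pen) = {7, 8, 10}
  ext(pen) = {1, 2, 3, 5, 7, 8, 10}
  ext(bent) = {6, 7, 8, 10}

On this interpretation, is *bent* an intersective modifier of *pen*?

yes

⟦bent⟧ ∩ ⟦pen⟧ = {6, 7, 8, 10} ∩ {1, 2, 3, 5, 7, 8, 10} = {7, 8, 10}
Observed ⟦bent pen⟧ = {7, 8, 10}.
These coincide, so the modifier is intersective here.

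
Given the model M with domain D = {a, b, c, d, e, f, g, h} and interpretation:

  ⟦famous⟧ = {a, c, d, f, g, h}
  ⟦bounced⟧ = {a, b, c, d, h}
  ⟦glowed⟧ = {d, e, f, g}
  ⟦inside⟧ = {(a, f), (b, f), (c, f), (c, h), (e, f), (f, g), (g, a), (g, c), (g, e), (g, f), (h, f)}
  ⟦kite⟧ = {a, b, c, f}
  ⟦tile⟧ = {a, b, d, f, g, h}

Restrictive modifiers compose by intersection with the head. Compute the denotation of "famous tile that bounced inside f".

⟦that bounced⟧ = ⟦bounced⟧ = {a, b, c, d, h}
⟦inside f⟧ = {x : ⟨x, f⟩ ∈ ⟦inside⟧} = {a, b, c, e, g, h}
⟦tile⟧ = {a, b, d, f, g, h}
… ∩ ⟦that bounced⟧ = {a, b, d, f, g, h} ∩ {a, b, c, d, h} = {a, b, d, h}
… ∩ ⟦inside f⟧ = {a, b, d, h} ∩ {a, b, c, e, g, h} = {a, b, h}
… ∩ ⟦famous⟧ = {a, b, h} ∩ {a, c, d, f, g, h} = {a, h}
So ⟦famous tile that bounced inside f⟧ = {a, h}.

{a, h}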